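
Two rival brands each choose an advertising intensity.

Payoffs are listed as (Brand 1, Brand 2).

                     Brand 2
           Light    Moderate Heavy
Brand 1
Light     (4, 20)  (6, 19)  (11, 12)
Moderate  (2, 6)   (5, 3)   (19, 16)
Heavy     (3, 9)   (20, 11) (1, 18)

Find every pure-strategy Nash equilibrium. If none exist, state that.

(Light, Light): Brand 1 gets 4, best alternative 3; Brand 2 gets 20, best alternative 19. No profitable deviation — NE.
(Light, Moderate): Brand 1 can switch to Heavy (6 → 20). Not NE.
(Light, Heavy): Brand 1 can switch to Moderate (11 → 19). Not NE.
(Moderate, Light): Brand 1 can switch to Light (2 → 4). Not NE.
(Moderate, Moderate): Brand 1 can switch to Light (5 → 6). Not NE.
(Moderate, Heavy): Brand 1 gets 19, best alternative 11; Brand 2 gets 16, best alternative 6. No profitable deviation — NE.
(Heavy, Light): Brand 1 can switch to Light (3 → 4). Not NE.
(Heavy, Moderate): Brand 2 can switch to Heavy (11 → 18). Not NE.
(Heavy, Heavy): Brand 1 can switch to Light (1 → 11). Not NE.

Pure-strategy Nash equilibria: (Light, Light) and (Moderate, Heavy)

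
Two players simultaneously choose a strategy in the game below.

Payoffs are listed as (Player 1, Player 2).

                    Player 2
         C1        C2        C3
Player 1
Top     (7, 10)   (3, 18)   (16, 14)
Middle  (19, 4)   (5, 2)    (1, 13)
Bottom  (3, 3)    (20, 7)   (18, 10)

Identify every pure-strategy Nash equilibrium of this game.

The unique pure-strategy Nash equilibrium is (Bottom, C3).

Player 1 against C1: payoffs 7, 19, 3 → best response Middle.
Player 1 against C2: payoffs 3, 5, 20 → best response Bottom.
Player 1 against C3: payoffs 16, 1, 18 → best response Bottom.
Player 2 against Top: payoffs 10, 18, 14 → best response C2.
Player 2 against Middle: payoffs 4, 2, 13 → best response C3.
Player 2 against Bottom: payoffs 3, 7, 10 → best response C3.
Mutual best responses: (Bottom, C3).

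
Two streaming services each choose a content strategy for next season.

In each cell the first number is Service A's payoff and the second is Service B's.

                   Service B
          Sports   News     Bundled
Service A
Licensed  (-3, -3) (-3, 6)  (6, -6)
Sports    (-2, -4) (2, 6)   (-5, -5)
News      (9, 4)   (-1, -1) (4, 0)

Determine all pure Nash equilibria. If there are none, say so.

Pure-strategy Nash equilibria: (Sports, News), (News, Sports)

(Licensed, Sports): Service A can switch to Sports (-3 → -2). Not NE.
(Licensed, News): Service A can switch to Sports (-3 → 2). Not NE.
(Licensed, Bundled): Service B can switch to Sports (-6 → -3). Not NE.
(Sports, Sports): Service A can switch to News (-2 → 9). Not NE.
(Sports, News): Service A gets 2, best alternative -1; Service B gets 6, best alternative -4. No profitable deviation — NE.
(Sports, Bundled): Service A can switch to Licensed (-5 → 6). Not NE.
(News, Sports): Service A gets 9, best alternative -2; Service B gets 4, best alternative 0. No profitable deviation — NE.
(News, News): Service A can switch to Sports (-1 → 2). Not NE.
(News, Bundled): Service A can switch to Licensed (4 → 6). Not NE.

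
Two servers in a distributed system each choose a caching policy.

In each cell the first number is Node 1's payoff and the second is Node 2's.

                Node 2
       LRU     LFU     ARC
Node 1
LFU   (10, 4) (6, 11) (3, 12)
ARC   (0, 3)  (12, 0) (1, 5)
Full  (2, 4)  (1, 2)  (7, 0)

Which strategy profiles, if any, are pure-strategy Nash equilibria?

Node 1 against LRU: payoffs 10, 0, 2 → best response LFU.
Node 1 against LFU: payoffs 6, 12, 1 → best response ARC.
Node 1 against ARC: payoffs 3, 1, 7 → best response Full.
Node 2 against LFU: payoffs 4, 11, 12 → best response ARC.
Node 2 against ARC: payoffs 3, 0, 5 → best response ARC.
Node 2 against Full: payoffs 4, 2, 0 → best response LRU.
No profile is a mutual best response for all players.

No pure-strategy Nash equilibrium.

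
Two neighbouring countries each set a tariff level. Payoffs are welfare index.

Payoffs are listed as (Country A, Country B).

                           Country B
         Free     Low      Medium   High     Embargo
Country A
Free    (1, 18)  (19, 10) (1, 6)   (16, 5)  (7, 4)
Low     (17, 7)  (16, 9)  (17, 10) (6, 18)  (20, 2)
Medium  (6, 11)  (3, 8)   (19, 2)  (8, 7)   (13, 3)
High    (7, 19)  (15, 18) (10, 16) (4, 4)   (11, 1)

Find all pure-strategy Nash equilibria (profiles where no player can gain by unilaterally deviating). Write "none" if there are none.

Country A against Free: payoffs 1, 17, 6, 7 → best response Low.
Country A against Low: payoffs 19, 16, 3, 15 → best response Free.
Country A against Medium: payoffs 1, 17, 19, 10 → best response Medium.
Country A against High: payoffs 16, 6, 8, 4 → best response Free.
Country A against Embargo: payoffs 7, 20, 13, 11 → best response Low.
Country B against Free: payoffs 18, 10, 6, 5, 4 → best response Free.
Country B against Low: payoffs 7, 9, 10, 18, 2 → best response High.
Country B against Medium: payoffs 11, 8, 2, 7, 3 → best response Free.
Country B against High: payoffs 19, 18, 16, 4, 1 → best response Free.
No profile is a mutual best response for all players.

none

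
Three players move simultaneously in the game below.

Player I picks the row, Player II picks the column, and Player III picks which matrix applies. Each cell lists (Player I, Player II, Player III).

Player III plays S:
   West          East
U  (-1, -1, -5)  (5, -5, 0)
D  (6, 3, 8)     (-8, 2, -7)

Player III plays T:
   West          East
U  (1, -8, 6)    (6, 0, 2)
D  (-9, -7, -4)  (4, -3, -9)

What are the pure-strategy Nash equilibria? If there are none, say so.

Mark each player's best response to every combination of opponents' strategies; a profile where every player is best-responding is a pure Nash equilibrium.
Player I against (West, S): payoffs -1, 6 → best response D.
Player I against (West, T): payoffs 1, -9 → best response U.
Player I against (East, S): payoffs 5, -8 → best response U.
Player I against (East, T): payoffs 6, 4 → best response U.
Player II against (U, S): payoffs -1, -5 → best response West.
Player II against (U, T): payoffs -8, 0 → best response East.
Player II against (D, S): payoffs 3, 2 → best response West.
Player II against (D, T): payoffs -7, -3 → best response East.
Player III against (U, West): payoffs -5, 6 → best response T.
Player III against (U, East): payoffs 0, 2 → best response T.
Player III against (D, West): payoffs 8, -4 → best response S.
Player III against (D, East): payoffs -7, -9 → best response S.
Mutual best responses: (U, East, T); (D, West, S).

(U, East, T), (D, West, S)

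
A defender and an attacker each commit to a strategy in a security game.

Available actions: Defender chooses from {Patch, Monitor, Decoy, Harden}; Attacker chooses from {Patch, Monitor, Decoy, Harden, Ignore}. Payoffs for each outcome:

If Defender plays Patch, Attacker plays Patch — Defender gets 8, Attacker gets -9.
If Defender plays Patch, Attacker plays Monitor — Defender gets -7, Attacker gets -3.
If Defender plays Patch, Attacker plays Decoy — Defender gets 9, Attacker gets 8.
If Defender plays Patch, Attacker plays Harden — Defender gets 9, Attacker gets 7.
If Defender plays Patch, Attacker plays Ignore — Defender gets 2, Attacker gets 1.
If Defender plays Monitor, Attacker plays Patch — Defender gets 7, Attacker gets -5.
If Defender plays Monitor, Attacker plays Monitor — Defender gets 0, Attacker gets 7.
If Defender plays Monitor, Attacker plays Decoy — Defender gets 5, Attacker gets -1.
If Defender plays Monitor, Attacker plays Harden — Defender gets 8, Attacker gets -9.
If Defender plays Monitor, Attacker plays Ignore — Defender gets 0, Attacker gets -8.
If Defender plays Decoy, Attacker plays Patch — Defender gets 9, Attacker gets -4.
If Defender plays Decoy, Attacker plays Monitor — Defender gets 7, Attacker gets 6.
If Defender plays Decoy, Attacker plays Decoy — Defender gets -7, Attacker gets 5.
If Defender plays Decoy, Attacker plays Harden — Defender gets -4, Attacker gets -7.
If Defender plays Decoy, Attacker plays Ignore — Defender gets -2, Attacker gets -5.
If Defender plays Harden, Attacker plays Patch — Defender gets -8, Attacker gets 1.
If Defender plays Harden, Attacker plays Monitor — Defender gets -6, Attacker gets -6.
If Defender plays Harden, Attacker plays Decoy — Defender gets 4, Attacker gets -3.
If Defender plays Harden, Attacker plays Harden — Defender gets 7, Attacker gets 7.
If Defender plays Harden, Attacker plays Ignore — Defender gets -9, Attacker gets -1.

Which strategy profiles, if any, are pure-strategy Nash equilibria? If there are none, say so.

The pure Nash equilibria are (Patch, Decoy) and (Decoy, Monitor).

Defender against Patch: payoffs 8, 7, 9, -8 → best response Decoy.
Defender against Monitor: payoffs -7, 0, 7, -6 → best response Decoy.
Defender against Decoy: payoffs 9, 5, -7, 4 → best response Patch.
Defender against Harden: payoffs 9, 8, -4, 7 → best response Patch.
Defender against Ignore: payoffs 2, 0, -2, -9 → best response Patch.
Attacker against Patch: payoffs -9, -3, 8, 7, 1 → best response Decoy.
Attacker against Monitor: payoffs -5, 7, -1, -9, -8 → best response Monitor.
Attacker against Decoy: payoffs -4, 6, 5, -7, -5 → best response Monitor.
Attacker against Harden: payoffs 1, -6, -3, 7, -1 → best response Harden.
Mutual best responses: (Patch, Decoy); (Decoy, Monitor).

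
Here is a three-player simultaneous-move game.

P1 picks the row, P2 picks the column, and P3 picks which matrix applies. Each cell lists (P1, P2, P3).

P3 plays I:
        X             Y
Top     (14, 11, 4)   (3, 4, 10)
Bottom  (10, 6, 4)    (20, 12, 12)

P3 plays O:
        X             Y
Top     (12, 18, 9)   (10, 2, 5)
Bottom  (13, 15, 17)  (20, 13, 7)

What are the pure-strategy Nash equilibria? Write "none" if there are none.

(Top, X, I): P3 can switch to O (4 → 9). Not NE.
(Top, X, O): P1 can switch to Bottom (12 → 13). Not NE.
(Top, Y, I): P1 can switch to Bottom (3 → 20). Not NE.
(Top, Y, O): P1 can switch to Bottom (10 → 20). Not NE.
(Bottom, X, I): P1 can switch to Top (10 → 14). Not NE.
(Bottom, X, O): P1 gets 13, best alternative 12; P2 gets 15, best alternative 13; P3 gets 17, best alternative 4. No profitable deviation — NE.
(Bottom, Y, I): P1 gets 20, best alternative 3; P2 gets 12, best alternative 6; P3 gets 12, best alternative 7. No profitable deviation — NE.
(Bottom, Y, O): P2 can switch to X (13 → 15). Not NE.

Pure-strategy Nash equilibria: (Bottom, X, O); (Bottom, Y, I)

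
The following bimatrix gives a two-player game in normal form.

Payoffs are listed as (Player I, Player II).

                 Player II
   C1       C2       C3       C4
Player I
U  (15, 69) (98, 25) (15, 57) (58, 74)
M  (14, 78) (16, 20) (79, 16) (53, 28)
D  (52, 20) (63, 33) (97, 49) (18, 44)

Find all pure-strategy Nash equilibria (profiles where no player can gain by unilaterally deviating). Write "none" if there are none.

Pure-strategy Nash equilibria: (U, C4), (D, C3)

(U, C1): Player I can switch to D (15 → 52). Not NE.
(U, C2): Player II can switch to C1 (25 → 69). Not NE.
(U, C3): Player I can switch to M (15 → 79). Not NE.
(U, C4): Player I gets 58, best alternative 53; Player II gets 74, best alternative 69. No profitable deviation — NE.
(M, C1): Player I can switch to U (14 → 15). Not NE.
(M, C2): Player I can switch to U (16 → 98). Not NE.
(M, C3): Player I can switch to D (79 → 97). Not NE.
(M, C4): Player I can switch to U (53 → 58). Not NE.
(D, C1): Player II can switch to C2 (20 → 33). Not NE.
(D, C3): Player I gets 97, best alternative 79; Player II gets 49, best alternative 44. No profitable deviation — NE.
(The remaining 2 profiles each have a profitable deviation by the same check.)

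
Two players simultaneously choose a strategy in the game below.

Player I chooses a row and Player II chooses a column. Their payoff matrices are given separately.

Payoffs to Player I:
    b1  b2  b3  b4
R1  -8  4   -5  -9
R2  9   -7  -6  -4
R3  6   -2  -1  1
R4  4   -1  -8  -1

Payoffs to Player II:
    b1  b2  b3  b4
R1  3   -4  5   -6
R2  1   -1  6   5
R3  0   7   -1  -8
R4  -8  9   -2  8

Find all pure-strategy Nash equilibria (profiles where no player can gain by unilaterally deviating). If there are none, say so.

This game has no pure Nash equilibrium.

Check each profile: it is a Nash equilibrium iff no player can strictly gain by switching unilaterally.
(R1, b1): Player I can switch to R2 (-8 → 9). Not NE.
(R1, b2): Player II can switch to b1 (-4 → 3). Not NE.
(R1, b3): Player I can switch to R3 (-5 → -1). Not NE.
(R1, b4): Player I can switch to R2 (-9 → -4). Not NE.
(R2, b1): Player II can switch to b3 (1 → 6). Not NE.
(R2, b2): Player I can switch to R1 (-7 → 4). Not NE.
(R2, b3): Player I can switch to R1 (-6 → -5). Not NE.
(R2, b4): Player I can switch to R3 (-4 → 1). Not NE.
(R3, b1): Player I can switch to R2 (6 → 9). Not NE.
(R3, b2): Player I can switch to R1 (-2 → 4). Not NE.
(The remaining 6 profiles each have a profitable deviation by the same check.)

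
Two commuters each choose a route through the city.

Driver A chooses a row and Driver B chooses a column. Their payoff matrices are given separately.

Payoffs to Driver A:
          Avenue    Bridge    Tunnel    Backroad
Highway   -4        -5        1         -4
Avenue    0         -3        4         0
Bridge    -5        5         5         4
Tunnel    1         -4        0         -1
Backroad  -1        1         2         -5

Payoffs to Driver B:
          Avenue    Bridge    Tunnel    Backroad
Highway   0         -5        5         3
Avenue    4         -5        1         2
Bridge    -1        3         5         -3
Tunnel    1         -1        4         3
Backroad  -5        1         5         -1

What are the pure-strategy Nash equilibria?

(Bridge, Tunnel)

Driver A against Avenue: payoffs -4, 0, -5, 1, -1 → best response Tunnel.
Driver A against Bridge: payoffs -5, -3, 5, -4, 1 → best response Bridge.
Driver A against Tunnel: payoffs 1, 4, 5, 0, 2 → best response Bridge.
Driver A against Backroad: payoffs -4, 0, 4, -1, -5 → best response Bridge.
Driver B against Highway: payoffs 0, -5, 5, 3 → best response Tunnel.
Driver B against Avenue: payoffs 4, -5, 1, 2 → best response Avenue.
Driver B against Bridge: payoffs -1, 3, 5, -3 → best response Tunnel.
Driver B against Tunnel: payoffs 1, -1, 4, 3 → best response Tunnel.
Driver B against Backroad: payoffs -5, 1, 5, -1 → best response Tunnel.
Mutual best responses: (Bridge, Tunnel).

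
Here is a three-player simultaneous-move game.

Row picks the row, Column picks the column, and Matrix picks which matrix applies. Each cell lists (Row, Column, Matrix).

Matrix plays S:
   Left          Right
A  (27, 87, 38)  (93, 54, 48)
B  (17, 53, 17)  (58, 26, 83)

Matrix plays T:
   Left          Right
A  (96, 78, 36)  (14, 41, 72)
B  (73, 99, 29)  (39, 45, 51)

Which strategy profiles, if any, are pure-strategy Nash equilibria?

(A, Left, S): Row gets 27, best alternative 17; Column gets 87, best alternative 54; Matrix gets 38, best alternative 36. No profitable deviation — NE.
(A, Left, T): Matrix can switch to S (36 → 38). Not NE.
(A, Right, S): Column can switch to Left (54 → 87). Not NE.
(A, Right, T): Row can switch to B (14 → 39). Not NE.
(B, Left, S): Row can switch to A (17 → 27). Not NE.
(B, Left, T): Row can switch to A (73 → 96). Not NE.
(B, Right, S): Row can switch to A (58 → 93). Not NE.
(B, Right, T): Column can switch to Left (45 → 99). Not NE.

Pure NE: (A, Left, S)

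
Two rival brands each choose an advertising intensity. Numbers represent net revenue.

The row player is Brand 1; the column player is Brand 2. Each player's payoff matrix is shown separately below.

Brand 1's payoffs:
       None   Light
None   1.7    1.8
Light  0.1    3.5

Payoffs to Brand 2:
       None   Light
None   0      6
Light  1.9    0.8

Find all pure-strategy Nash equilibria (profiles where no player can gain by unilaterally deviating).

This game has no pure Nash equilibrium.

(None, None): Brand 2 can switch to Light (0 → 6). Not NE.
(None, Light): Brand 1 can switch to Light (1.8 → 3.5). Not NE.
(Light, None): Brand 1 can switch to None (0.1 → 1.7). Not NE.
(Light, Light): Brand 2 can switch to None (0.8 → 1.9). Not NE.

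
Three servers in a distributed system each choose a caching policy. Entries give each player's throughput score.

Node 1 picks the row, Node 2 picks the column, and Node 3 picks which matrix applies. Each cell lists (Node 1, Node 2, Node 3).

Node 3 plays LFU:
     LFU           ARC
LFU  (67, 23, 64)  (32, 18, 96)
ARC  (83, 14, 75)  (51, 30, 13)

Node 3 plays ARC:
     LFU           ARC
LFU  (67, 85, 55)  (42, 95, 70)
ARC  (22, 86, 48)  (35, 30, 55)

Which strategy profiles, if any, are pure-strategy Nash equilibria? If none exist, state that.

This game has no pure Nash equilibrium.

Node 1 against (LFU, LFU): payoffs 67, 83 → best response ARC.
Node 1 against (LFU, ARC): payoffs 67, 22 → best response LFU.
Node 1 against (ARC, LFU): payoffs 32, 51 → best response ARC.
Node 1 against (ARC, ARC): payoffs 42, 35 → best response LFU.
Node 2 against (LFU, LFU): payoffs 23, 18 → best response LFU.
Node 2 against (LFU, ARC): payoffs 85, 95 → best response ARC.
Node 2 against (ARC, LFU): payoffs 14, 30 → best response ARC.
Node 2 against (ARC, ARC): payoffs 86, 30 → best response LFU.
Node 3 against (LFU, LFU): payoffs 64, 55 → best response LFU.
Node 3 against (LFU, ARC): payoffs 96, 70 → best response LFU.
Node 3 against (ARC, LFU): payoffs 75, 48 → best response LFU.
Node 3 against (ARC, ARC): payoffs 13, 55 → best response ARC.
No profile is a mutual best response for all players.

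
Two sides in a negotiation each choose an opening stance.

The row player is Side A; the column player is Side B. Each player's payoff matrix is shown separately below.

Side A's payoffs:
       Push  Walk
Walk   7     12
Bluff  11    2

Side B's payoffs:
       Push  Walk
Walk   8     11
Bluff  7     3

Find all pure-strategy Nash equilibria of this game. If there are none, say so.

For each strategy profile, look for a profitable unilateral deviation.
(Walk, Push): Side A can switch to Bluff (7 → 11). Not NE.
(Walk, Walk): Side A gets 12, best alternative 2; Side B gets 11, best alternative 8. No profitable deviation — NE.
(Bluff, Push): Side A gets 11, best alternative 7; Side B gets 7, best alternative 3. No profitable deviation — NE.
(Bluff, Walk): Side A can switch to Walk (2 → 12). Not NE.

The pure Nash equilibria are (Walk, Walk), (Bluff, Push).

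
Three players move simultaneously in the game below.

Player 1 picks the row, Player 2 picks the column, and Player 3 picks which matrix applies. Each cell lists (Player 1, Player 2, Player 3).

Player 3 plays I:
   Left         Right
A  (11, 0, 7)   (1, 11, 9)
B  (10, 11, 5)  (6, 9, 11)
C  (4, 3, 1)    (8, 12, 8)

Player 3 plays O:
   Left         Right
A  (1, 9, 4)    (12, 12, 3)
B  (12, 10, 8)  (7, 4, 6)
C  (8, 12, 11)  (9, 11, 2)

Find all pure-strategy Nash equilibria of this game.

(A, Left, I): Player 2 can switch to Right (0 → 11). Not NE.
(A, Left, O): Player 1 can switch to B (1 → 12). Not NE.
(A, Right, I): Player 1 can switch to B (1 → 6). Not NE.
(A, Right, O): Player 3 can switch to I (3 → 9). Not NE.
(B, Left, I): Player 1 can switch to A (10 → 11). Not NE.
(B, Left, O): Player 1 gets 12, best alternative 8; Player 2 gets 10, best alternative 4; Player 3 gets 8, best alternative 5. No profitable deviation — NE.
(B, Right, I): Player 1 can switch to C (6 → 8). Not NE.
(B, Right, O): Player 1 can switch to A (7 → 12). Not NE.
(C, Left, I): Player 1 can switch to A (4 → 11). Not NE.
(C, Left, O): Player 1 can switch to B (8 → 12). Not NE.
(C, Right, I): Player 1 gets 8, best alternative 6; Player 2 gets 12, best alternative 3; Player 3 gets 8, best alternative 2. No profitable deviation — NE.
(C, Right, O): Player 1 can switch to A (9 → 12). Not NE.

(B, Left, O); (C, Right, I)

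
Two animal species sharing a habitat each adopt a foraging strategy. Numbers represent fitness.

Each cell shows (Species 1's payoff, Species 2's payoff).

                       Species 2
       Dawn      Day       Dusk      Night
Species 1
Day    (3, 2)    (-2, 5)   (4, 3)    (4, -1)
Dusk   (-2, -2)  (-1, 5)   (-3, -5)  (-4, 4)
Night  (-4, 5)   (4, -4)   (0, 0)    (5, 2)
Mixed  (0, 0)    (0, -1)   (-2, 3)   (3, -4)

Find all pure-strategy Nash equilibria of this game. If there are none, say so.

Mark each player's best response to every combination of opponents' strategies; a profile where every player is best-responding is a pure Nash equilibrium.
Species 1 against Dawn: payoffs 3, -2, -4, 0 → best response Day.
Species 1 against Day: payoffs -2, -1, 4, 0 → best response Night.
Species 1 against Dusk: payoffs 4, -3, 0, -2 → best response Day.
Species 1 against Night: payoffs 4, -4, 5, 3 → best response Night.
Species 2 against Day: payoffs 2, 5, 3, -1 → best response Day.
Species 2 against Dusk: payoffs -2, 5, -5, 4 → best response Day.
Species 2 against Night: payoffs 5, -4, 0, 2 → best response Dawn.
Species 2 against Mixed: payoffs 0, -1, 3, -4 → best response Dusk.
No profile is a mutual best response for all players.

No pure-strategy Nash equilibrium.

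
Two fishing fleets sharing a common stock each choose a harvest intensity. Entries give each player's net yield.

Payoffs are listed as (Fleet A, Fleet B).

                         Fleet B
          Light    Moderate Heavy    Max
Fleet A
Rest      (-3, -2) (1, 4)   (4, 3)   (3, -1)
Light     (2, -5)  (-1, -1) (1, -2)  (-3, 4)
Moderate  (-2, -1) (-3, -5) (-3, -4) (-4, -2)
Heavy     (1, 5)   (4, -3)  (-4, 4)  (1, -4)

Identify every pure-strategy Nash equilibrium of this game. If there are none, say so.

Check each profile: it is a Nash equilibrium iff no player can strictly gain by switching unilaterally.
(Rest, Light): Fleet A can switch to Light (-3 → 2). Not NE.
(Rest, Moderate): Fleet A can switch to Heavy (1 → 4). Not NE.
(Rest, Heavy): Fleet B can switch to Moderate (3 → 4). Not NE.
(Rest, Max): Fleet B can switch to Moderate (-1 → 4). Not NE.
(Light, Light): Fleet B can switch to Moderate (-5 → -1). Not NE.
(Light, Moderate): Fleet A can switch to Rest (-1 → 1). Not NE.
(The remaining 10 profiles each have a profitable deviation by the same check.)

This game has no pure Nash equilibrium.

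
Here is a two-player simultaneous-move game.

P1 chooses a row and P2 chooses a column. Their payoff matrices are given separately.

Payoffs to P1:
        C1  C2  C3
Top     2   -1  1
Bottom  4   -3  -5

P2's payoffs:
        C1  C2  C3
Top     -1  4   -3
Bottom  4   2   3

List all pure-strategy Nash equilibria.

(Top, C1): P1 can switch to Bottom (2 → 4). Not NE.
(Top, C2): P1 gets -1, best alternative -3; P2 gets 4, best alternative -1. No profitable deviation — NE.
(Top, C3): P2 can switch to C1 (-3 → -1). Not NE.
(Bottom, C1): P1 gets 4, best alternative 2; P2 gets 4, best alternative 3. No profitable deviation — NE.
(Bottom, C2): P1 can switch to Top (-3 → -1). Not NE.
(Bottom, C3): P1 can switch to Top (-5 → 1). Not NE.

(Top, C2), (Bottom, C1)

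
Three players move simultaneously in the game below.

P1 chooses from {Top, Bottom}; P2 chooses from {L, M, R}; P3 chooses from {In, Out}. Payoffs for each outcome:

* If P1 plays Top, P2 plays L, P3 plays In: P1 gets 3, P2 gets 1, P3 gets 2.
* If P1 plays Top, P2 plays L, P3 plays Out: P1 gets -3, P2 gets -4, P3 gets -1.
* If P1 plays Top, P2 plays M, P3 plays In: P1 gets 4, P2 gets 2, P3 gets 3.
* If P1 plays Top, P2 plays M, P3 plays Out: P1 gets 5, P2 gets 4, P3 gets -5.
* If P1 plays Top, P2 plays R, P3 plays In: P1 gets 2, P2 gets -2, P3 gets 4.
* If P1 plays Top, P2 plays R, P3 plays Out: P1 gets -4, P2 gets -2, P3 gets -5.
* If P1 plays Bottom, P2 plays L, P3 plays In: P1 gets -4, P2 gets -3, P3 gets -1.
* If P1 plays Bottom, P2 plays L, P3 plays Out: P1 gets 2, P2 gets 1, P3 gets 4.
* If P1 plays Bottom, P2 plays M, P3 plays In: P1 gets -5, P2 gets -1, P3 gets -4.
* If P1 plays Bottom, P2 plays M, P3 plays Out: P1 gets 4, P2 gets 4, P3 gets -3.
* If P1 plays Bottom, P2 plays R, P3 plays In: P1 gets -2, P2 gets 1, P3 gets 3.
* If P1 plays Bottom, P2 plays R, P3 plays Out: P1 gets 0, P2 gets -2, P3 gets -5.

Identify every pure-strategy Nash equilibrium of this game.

(Top, M, In)

P1 against (L, In): payoffs 3, -4 → best response Top.
P1 against (L, Out): payoffs -3, 2 → best response Bottom.
P1 against (M, In): payoffs 4, -5 → best response Top.
P1 against (M, Out): payoffs 5, 4 → best response Top.
P1 against (R, In): payoffs 2, -2 → best response Top.
P1 against (R, Out): payoffs -4, 0 → best response Bottom.
P2 against (Top, In): payoffs 1, 2, -2 → best response M.
P2 against (Top, Out): payoffs -4, 4, -2 → best response M.
P2 against (Bottom, In): payoffs -3, -1, 1 → best response R.
P2 against (Bottom, Out): payoffs 1, 4, -2 → best response M.
P3 against (Top, L): payoffs 2, -1 → best response In.
P3 against (Top, M): payoffs 3, -5 → best response In.
P3 against (Top, R): payoffs 4, -5 → best response In.
P3 against (Bottom, L): payoffs -1, 4 → best response Out.
P3 against (Bottom, M): payoffs -4, -3 → best response Out.
P3 against (Bottom, R): payoffs 3, -5 → best response In.
Mutual best responses: (Top, M, In).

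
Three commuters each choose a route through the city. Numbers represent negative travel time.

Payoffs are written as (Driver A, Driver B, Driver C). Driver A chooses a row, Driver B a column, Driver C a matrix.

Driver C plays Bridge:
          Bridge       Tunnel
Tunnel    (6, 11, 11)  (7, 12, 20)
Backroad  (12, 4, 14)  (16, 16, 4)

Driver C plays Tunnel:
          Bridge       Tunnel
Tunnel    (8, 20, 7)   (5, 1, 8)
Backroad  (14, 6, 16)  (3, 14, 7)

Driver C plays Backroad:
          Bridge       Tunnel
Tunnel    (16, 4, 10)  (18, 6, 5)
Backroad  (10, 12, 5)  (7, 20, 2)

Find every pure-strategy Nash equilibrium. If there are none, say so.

No pure-strategy Nash equilibrium.

(Tunnel, Bridge, Bridge): Driver A can switch to Backroad (6 → 12). Not NE.
(Tunnel, Bridge, Tunnel): Driver A can switch to Backroad (8 → 14). Not NE.
(Tunnel, Bridge, Backroad): Driver B can switch to Tunnel (4 → 6). Not NE.
(Tunnel, Tunnel, Bridge): Driver A can switch to Backroad (7 → 16). Not NE.
(Tunnel, Tunnel, Tunnel): Driver B can switch to Bridge (1 → 20). Not NE.
(Tunnel, Tunnel, Backroad): Driver C can switch to Bridge (5 → 20). Not NE.
(Backroad, Bridge, Bridge): Driver B can switch to Tunnel (4 → 16). Not NE.
(Backroad, Bridge, Tunnel): Driver B can switch to Tunnel (6 → 14). Not NE.
(Backroad, Bridge, Backroad): Driver A can switch to Tunnel (10 → 16). Not NE.
(Backroad, Tunnel, Bridge): Driver C can switch to Tunnel (4 → 7). Not NE.
(The remaining 2 profiles each have a profitable deviation by the same check.)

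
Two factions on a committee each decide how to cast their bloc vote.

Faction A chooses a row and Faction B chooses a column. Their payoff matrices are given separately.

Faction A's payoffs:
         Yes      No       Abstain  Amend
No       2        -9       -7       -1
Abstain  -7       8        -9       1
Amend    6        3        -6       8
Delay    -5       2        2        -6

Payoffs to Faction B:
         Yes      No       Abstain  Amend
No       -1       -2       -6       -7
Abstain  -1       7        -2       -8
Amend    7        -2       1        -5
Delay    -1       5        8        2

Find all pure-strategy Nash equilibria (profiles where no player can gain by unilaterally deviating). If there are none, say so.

Faction A against Yes: payoffs 2, -7, 6, -5 → best response Amend.
Faction A against No: payoffs -9, 8, 3, 2 → best response Abstain.
Faction A against Abstain: payoffs -7, -9, -6, 2 → best response Delay.
Faction A against Amend: payoffs -1, 1, 8, -6 → best response Amend.
Faction B against No: payoffs -1, -2, -6, -7 → best response Yes.
Faction B against Abstain: payoffs -1, 7, -2, -8 → best response No.
Faction B against Amend: payoffs 7, -2, 1, -5 → best response Yes.
Faction B against Delay: payoffs -1, 5, 8, 2 → best response Abstain.
Mutual best responses: (Abstain, No); (Amend, Yes); (Delay, Abstain).

Pure-strategy Nash equilibria: (Abstain, No) and (Amend, Yes) and (Delay, Abstain)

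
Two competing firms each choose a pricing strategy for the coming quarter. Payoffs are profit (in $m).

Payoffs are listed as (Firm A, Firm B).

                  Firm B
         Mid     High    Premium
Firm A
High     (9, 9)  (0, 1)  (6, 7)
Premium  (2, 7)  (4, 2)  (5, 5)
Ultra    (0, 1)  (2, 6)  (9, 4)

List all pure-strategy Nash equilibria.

Mark each player's best response to every combination of opponents' strategies; a profile where every player is best-responding is a pure Nash equilibrium.
Firm A against Mid: payoffs 9, 2, 0 → best response High.
Firm A against High: payoffs 0, 4, 2 → best response Premium.
Firm A against Premium: payoffs 6, 5, 9 → best response Ultra.
Firm B against High: payoffs 9, 1, 7 → best response Mid.
Firm B against Premium: payoffs 7, 2, 5 → best response Mid.
Firm B against Ultra: payoffs 1, 6, 4 → best response High.
Mutual best responses: (High, Mid).

The unique pure-strategy Nash equilibrium is (High, Mid).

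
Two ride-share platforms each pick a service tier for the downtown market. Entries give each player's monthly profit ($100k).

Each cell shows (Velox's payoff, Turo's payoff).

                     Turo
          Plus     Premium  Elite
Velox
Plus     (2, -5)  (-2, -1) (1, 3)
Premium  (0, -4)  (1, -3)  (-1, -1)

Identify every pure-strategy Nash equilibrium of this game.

(Plus, Plus): Turo can switch to Premium (-5 → -1). Not NE.
(Plus, Premium): Velox can switch to Premium (-2 → 1). Not NE.
(Plus, Elite): Velox gets 1, best alternative -1; Turo gets 3, best alternative -1. No profitable deviation — NE.
(Premium, Plus): Velox can switch to Plus (0 → 2). Not NE.
(Premium, Premium): Turo can switch to Elite (-3 → -1). Not NE.
(Premium, Elite): Velox can switch to Plus (-1 → 1). Not NE.

(Plus, Elite)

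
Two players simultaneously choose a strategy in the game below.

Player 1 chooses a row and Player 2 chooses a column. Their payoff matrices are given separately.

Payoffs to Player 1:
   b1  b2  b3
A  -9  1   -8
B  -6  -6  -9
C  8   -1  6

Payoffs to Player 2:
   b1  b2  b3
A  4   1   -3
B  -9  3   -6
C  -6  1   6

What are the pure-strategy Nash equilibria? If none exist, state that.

Player 1 against b1: payoffs -9, -6, 8 → best response C.
Player 1 against b2: payoffs 1, -6, -1 → best response A.
Player 1 against b3: payoffs -8, -9, 6 → best response C.
Player 2 against A: payoffs 4, 1, -3 → best response b1.
Player 2 against B: payoffs -9, 3, -6 → best response b2.
Player 2 against C: payoffs -6, 1, 6 → best response b3.
Mutual best responses: (C, b3).

The unique pure-strategy Nash equilibrium is (C, b3).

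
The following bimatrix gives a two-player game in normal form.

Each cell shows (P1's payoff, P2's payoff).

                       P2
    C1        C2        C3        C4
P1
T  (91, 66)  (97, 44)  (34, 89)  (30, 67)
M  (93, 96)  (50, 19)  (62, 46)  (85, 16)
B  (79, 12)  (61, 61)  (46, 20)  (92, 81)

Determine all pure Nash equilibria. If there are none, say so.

The pure Nash equilibria are (M, C1); (B, C4).

P1 against C1: payoffs 91, 93, 79 → best response M.
P1 against C2: payoffs 97, 50, 61 → best response T.
P1 against C3: payoffs 34, 62, 46 → best response M.
P1 against C4: payoffs 30, 85, 92 → best response B.
P2 against T: payoffs 66, 44, 89, 67 → best response C3.
P2 against M: payoffs 96, 19, 46, 16 → best response C1.
P2 against B: payoffs 12, 61, 20, 81 → best response C4.
Mutual best responses: (M, C1); (B, C4).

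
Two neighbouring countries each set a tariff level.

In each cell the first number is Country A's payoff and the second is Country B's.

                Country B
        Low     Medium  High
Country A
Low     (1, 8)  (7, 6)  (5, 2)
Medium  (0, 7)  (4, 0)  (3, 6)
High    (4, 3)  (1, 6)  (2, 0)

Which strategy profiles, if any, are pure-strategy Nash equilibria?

none

Country A against Low: payoffs 1, 0, 4 → best response High.
Country A against Medium: payoffs 7, 4, 1 → best response Low.
Country A against High: payoffs 5, 3, 2 → best response Low.
Country B against Low: payoffs 8, 6, 2 → best response Low.
Country B against Medium: payoffs 7, 0, 6 → best response Low.
Country B against High: payoffs 3, 6, 0 → best response Medium.
No profile is a mutual best response for all players.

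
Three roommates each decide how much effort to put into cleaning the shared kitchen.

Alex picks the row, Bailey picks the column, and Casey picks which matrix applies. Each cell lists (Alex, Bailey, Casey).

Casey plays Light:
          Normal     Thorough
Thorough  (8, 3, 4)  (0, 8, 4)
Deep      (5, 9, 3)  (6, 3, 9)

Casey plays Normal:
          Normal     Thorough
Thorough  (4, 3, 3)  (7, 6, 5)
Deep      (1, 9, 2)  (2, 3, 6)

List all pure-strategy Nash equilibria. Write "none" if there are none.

The unique pure-strategy Nash equilibrium is (Thorough, Thorough, Normal).

Alex against (Normal, Light): payoffs 8, 5 → best response Thorough.
Alex against (Normal, Normal): payoffs 4, 1 → best response Thorough.
Alex against (Thorough, Light): payoffs 0, 6 → best response Deep.
Alex against (Thorough, Normal): payoffs 7, 2 → best response Thorough.
Bailey against (Thorough, Light): payoffs 3, 8 → best response Thorough.
Bailey against (Thorough, Normal): payoffs 3, 6 → best response Thorough.
Bailey against (Deep, Light): payoffs 9, 3 → best response Normal.
Bailey against (Deep, Normal): payoffs 9, 3 → best response Normal.
Casey against (Thorough, Normal): payoffs 4, 3 → best response Light.
Casey against (Thorough, Thorough): payoffs 4, 5 → best response Normal.
Casey against (Deep, Normal): payoffs 3, 2 → best response Light.
Casey against (Deep, Thorough): payoffs 9, 6 → best response Light.
Mutual best responses: (Thorough, Thorough, Normal).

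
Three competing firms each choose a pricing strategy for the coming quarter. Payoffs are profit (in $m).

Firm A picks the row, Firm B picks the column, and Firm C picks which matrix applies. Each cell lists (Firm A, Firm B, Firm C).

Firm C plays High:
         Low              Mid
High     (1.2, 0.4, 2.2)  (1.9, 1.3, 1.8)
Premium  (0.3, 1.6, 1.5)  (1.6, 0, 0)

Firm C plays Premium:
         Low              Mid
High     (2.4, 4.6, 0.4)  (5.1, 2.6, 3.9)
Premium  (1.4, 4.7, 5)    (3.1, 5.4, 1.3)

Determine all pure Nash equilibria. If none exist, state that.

No pure-strategy Nash equilibrium.

(High, Low, High): Firm B can switch to Mid (0.4 → 1.3). Not NE.
(High, Low, Premium): Firm C can switch to High (0.4 → 2.2). Not NE.
(High, Mid, High): Firm C can switch to Premium (1.8 → 3.9). Not NE.
(High, Mid, Premium): Firm B can switch to Low (2.6 → 4.6). Not NE.
(Premium, Low, High): Firm A can switch to High (0.3 → 1.2). Not NE.
(Premium, Low, Premium): Firm A can switch to High (1.4 → 2.4). Not NE.
(Premium, Mid, High): Firm A can switch to High (1.6 → 1.9). Not NE.
(Premium, Mid, Premium): Firm A can switch to High (3.1 → 5.1). Not NE.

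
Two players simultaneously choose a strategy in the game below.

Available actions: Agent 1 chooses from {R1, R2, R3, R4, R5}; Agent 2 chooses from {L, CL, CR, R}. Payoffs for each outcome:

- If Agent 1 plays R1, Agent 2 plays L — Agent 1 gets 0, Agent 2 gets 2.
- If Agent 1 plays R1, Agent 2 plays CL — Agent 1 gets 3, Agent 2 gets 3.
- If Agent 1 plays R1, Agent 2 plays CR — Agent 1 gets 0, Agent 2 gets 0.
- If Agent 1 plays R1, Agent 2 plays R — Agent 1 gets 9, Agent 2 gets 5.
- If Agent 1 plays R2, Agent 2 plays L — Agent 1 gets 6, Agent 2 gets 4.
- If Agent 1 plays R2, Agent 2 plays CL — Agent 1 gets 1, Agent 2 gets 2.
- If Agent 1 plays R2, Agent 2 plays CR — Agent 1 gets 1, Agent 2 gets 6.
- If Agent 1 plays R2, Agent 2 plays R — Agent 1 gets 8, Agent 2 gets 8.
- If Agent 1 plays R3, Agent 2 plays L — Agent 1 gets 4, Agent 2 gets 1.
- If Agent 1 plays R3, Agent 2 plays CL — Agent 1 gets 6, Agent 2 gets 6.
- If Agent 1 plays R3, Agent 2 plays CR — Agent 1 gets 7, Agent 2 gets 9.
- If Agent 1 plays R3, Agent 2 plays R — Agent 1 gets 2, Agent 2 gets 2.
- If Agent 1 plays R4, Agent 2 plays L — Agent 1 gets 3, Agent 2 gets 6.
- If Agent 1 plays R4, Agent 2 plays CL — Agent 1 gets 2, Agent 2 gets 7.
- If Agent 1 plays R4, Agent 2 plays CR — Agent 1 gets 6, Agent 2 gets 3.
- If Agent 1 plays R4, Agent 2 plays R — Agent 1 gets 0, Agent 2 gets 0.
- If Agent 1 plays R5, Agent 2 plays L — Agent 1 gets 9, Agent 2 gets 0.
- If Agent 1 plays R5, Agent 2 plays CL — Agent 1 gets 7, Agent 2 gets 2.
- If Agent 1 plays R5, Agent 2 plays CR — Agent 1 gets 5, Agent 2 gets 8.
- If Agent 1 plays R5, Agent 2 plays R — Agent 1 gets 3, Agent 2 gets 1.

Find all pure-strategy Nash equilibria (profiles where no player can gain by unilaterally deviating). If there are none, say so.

For each player, find the best response to each opponent profile; mutual best responses are the pure NE.
Agent 1 against L: payoffs 0, 6, 4, 3, 9 → best response R5.
Agent 1 against CL: payoffs 3, 1, 6, 2, 7 → best response R5.
Agent 1 against CR: payoffs 0, 1, 7, 6, 5 → best response R3.
Agent 1 against R: payoffs 9, 8, 2, 0, 3 → best response R1.
Agent 2 against R1: payoffs 2, 3, 0, 5 → best response R.
Agent 2 against R2: payoffs 4, 2, 6, 8 → best response R.
Agent 2 against R3: payoffs 1, 6, 9, 2 → best response CR.
Agent 2 against R4: payoffs 6, 7, 3, 0 → best response CL.
Agent 2 against R5: payoffs 0, 2, 8, 1 → best response CR.
Mutual best responses: (R1, R); (R3, CR).

(R1, R) and (R3, CR)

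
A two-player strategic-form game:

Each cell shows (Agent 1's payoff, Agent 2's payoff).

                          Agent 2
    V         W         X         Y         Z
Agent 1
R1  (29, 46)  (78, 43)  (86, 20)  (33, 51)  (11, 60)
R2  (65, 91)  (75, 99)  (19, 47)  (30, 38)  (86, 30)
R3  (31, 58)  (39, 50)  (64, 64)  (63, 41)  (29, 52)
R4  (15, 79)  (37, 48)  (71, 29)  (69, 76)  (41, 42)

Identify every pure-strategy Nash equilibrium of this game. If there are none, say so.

For each player, find the best response to each opponent profile; mutual best responses are the pure NE.
Agent 1 against V: payoffs 29, 65, 31, 15 → best response R2.
Agent 1 against W: payoffs 78, 75, 39, 37 → best response R1.
Agent 1 against X: payoffs 86, 19, 64, 71 → best response R1.
Agent 1 against Y: payoffs 33, 30, 63, 69 → best response R4.
Agent 1 against Z: payoffs 11, 86, 29, 41 → best response R2.
Agent 2 against R1: payoffs 46, 43, 20, 51, 60 → best response Z.
Agent 2 against R2: payoffs 91, 99, 47, 38, 30 → best response W.
Agent 2 against R3: payoffs 58, 50, 64, 41, 52 → best response X.
Agent 2 against R4: payoffs 79, 48, 29, 76, 42 → best response V.
No profile is a mutual best response for all players.

No pure-strategy Nash equilibrium.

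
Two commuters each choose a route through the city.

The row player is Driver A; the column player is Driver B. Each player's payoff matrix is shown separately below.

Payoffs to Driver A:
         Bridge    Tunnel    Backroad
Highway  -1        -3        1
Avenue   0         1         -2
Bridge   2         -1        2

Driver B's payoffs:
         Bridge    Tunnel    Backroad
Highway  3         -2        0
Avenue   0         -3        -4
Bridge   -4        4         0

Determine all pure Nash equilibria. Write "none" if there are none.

For each player, find the best response to each opponent profile; mutual best responses are the pure NE.
Driver A against Bridge: payoffs -1, 0, 2 → best response Bridge.
Driver A against Tunnel: payoffs -3, 1, -1 → best response Avenue.
Driver A against Backroad: payoffs 1, -2, 2 → best response Bridge.
Driver B against Highway: payoffs 3, -2, 0 → best response Bridge.
Driver B against Avenue: payoffs 0, -3, -4 → best response Bridge.
Driver B against Bridge: payoffs -4, 4, 0 → best response Tunnel.
No profile is a mutual best response for all players.

none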